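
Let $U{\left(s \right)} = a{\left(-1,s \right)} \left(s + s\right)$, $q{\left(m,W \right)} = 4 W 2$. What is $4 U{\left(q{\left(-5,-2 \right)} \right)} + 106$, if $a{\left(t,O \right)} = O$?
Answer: $2154$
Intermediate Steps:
$q{\left(m,W \right)} = 8 W$
$U{\left(s \right)} = 2 s^{2}$ ($U{\left(s \right)} = s \left(s + s\right) = s 2 s = 2 s^{2}$)
$4 U{\left(q{\left(-5,-2 \right)} \right)} + 106 = 4 \cdot 2 \left(8 \left(-2\right)\right)^{2} + 106 = 4 \cdot 2 \left(-16\right)^{2} + 106 = 4 \cdot 2 \cdot 256 + 106 = 4 \cdot 512 + 106 = 2048 + 106 = 2154$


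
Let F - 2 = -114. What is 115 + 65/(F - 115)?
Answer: 26040/227 ≈ 114.71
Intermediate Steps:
F = -112 (F = 2 - 114 = -112)
115 + 65/(F - 115) = 115 + 65/(-112 - 115) = 115 + 65/(-227) = 115 + 65*(-1/227) = 115 - 65/227 = 26040/227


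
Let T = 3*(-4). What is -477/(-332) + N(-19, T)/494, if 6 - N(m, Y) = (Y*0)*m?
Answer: 118815/82004 ≈ 1.4489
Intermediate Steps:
T = -12
N(m, Y) = 6 (N(m, Y) = 6 - Y*0*m = 6 - 0*m = 6 - 1*0 = 6 + 0 = 6)
-477/(-332) + N(-19, T)/494 = -477/(-332) + 6/494 = -477*(-1/332) + 6*(1/494) = 477/332 + 3/247 = 118815/82004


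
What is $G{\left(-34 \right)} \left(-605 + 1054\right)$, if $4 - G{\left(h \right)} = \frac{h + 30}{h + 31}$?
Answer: $\frac{3592}{3} \approx 1197.3$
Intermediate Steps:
$G{\left(h \right)} = 4 - \frac{30 + h}{31 + h}$ ($G{\left(h \right)} = 4 - \frac{h + 30}{h + 31} = 4 - \frac{30 + h}{31 + h}$)
$G{\left(-34 \right)} \left(-605 + 1054\right) = \frac{94 + 3 \left(-34\right)}{31 - 34} \left(-605 + 1054\right) = \frac{94 - 102}{-3} \cdot 449 = \left(- \frac{1}{3}\right) \left(-8\right) 449 = \frac{8}{3} \cdot 449 = \frac{3592}{3}$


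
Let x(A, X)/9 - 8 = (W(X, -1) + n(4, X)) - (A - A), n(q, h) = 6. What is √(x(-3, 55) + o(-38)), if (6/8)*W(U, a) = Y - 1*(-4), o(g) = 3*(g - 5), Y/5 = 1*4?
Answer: √285 ≈ 16.882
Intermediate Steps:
Y = 20 (Y = 5*(1*4) = 5*4 = 20)
o(g) = -15 + 3*g (o(g) = 3*(-5 + g) = -15 + 3*g)
W(U, a) = 32 (W(U, a) = 4*(20 - 1*(-4))/3 = 4*(20 + 4)/3 = (4/3)*24 = 32)
x(A, X) = 414 (x(A, X) = 72 + 9*((32 + 6) - (A - A)) = 72 + 9*(38 - 1*0) = 72 + 9*(38 + 0) = 72 + 9*38 = 72 + 342 = 414)
√(x(-3, 55) + o(-38)) = √(414 + (-15 + 3*(-38))) = √(414 + (-15 - 114)) = √(414 - 129) = √285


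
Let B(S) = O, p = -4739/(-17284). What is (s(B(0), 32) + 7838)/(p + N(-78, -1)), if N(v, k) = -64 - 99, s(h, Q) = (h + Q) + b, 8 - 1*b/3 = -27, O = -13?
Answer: -137615208/2812553 ≈ -48.929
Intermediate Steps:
p = 4739/17284 (p = -4739*(-1/17284) = 4739/17284 ≈ 0.27418)
b = 105 (b = 24 - 3*(-27) = 24 + 81 = 105)
B(S) = -13
s(h, Q) = 105 + Q + h (s(h, Q) = (h + Q) + 105 = (Q + h) + 105 = 105 + Q + h)
N(v, k) = -163
(s(B(0), 32) + 7838)/(p + N(-78, -1)) = ((105 + 32 - 13) + 7838)/(4739/17284 - 163) = (124 + 7838)/(-2812553/17284) = 7962*(-17284/2812553) = -137615208/2812553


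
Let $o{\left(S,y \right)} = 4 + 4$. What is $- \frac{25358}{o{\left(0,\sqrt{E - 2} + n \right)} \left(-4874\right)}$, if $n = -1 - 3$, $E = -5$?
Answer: $\frac{12679}{19496} \approx 0.65034$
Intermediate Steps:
$n = -4$
$o{\left(S,y \right)} = 8$
$- \frac{25358}{o{\left(0,\sqrt{E - 2} + n \right)} \left(-4874\right)} = - \frac{25358}{8 \left(-4874\right)} = - \frac{25358}{-38992} = \left(-25358\right) \left(- \frac{1}{38992}\right) = \frac{12679}{19496}$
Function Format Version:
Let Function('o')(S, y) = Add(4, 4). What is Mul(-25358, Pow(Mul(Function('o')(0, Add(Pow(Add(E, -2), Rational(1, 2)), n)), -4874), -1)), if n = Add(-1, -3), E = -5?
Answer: Rational(12679, 19496) ≈ 0.65034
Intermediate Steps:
n = -4
Function('o')(S, y) = 8
Mul(-25358, Pow(Mul(Function('o')(0, Add(Pow(Add(E, -2), Rational(1, 2)), n)), -4874), -1)) = Mul(-25358, Pow(Mul(8, -4874), -1)) = Mul(-25358, Pow(-38992, -1)) = Mul(-25358, Rational(-1, 38992)) = Rational(12679, 19496)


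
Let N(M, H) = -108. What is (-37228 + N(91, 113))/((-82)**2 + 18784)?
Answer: -9334/6377 ≈ -1.4637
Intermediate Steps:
(-37228 + N(91, 113))/((-82)**2 + 18784) = (-37228 - 108)/((-82)**2 + 18784) = -37336/(6724 + 18784) = -37336/25508 = -37336*1/25508 = -9334/6377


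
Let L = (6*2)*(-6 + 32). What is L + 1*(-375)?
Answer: -63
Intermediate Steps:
L = 312 (L = 12*26 = 312)
L + 1*(-375) = 312 + 1*(-375) = 312 - 375 = -63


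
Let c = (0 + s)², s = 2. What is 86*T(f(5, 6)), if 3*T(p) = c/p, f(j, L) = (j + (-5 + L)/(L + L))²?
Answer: 16512/3721 ≈ 4.4375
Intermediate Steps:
c = 4 (c = (0 + 2)² = 2² = 4)
f(j, L) = (j + (-5 + L)/(2*L))² (f(j, L) = (j + (-5 + L)/((2*L)))² = (j + (-5 + L)*(1/(2*L)))² = (j + (-5 + L)/(2*L))²)
T(p) = 4/(3*p) (T(p) = (4/p)/3 = 4/(3*p))
86*T(f(5, 6)) = 86*(4/(3*(((¼)*(-5 + 6 + 2*6*5)²/6²)))) = 86*(4/(3*(((¼)*(1/36)*(-5 + 6 + 60)²)))) = 86*(4/(3*(((¼)*(1/36)*61²)))) = 86*(4/(3*(((¼)*(1/36)*3721)))) = 86*(4/(3*(3721/144))) = 86*((4/3)*(144/3721)) = 86*(192/3721) = 16512/3721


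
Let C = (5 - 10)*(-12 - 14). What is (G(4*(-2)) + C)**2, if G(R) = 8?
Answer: 19044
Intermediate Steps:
C = 130 (C = -5*(-26) = 130)
(G(4*(-2)) + C)**2 = (8 + 130)**2 = 138**2 = 19044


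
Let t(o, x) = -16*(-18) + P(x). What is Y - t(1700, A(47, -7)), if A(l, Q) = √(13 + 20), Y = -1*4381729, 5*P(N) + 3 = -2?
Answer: -4382016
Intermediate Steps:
P(N) = -1 (P(N) = -⅗ + (⅕)*(-2) = -⅗ - ⅖ = -1)
Y = -4381729
A(l, Q) = √33
t(o, x) = 287 (t(o, x) = -16*(-18) - 1 = 288 - 1 = 287)
Y - t(1700, A(47, -7)) = -4381729 - 1*287 = -4381729 - 287 = -4382016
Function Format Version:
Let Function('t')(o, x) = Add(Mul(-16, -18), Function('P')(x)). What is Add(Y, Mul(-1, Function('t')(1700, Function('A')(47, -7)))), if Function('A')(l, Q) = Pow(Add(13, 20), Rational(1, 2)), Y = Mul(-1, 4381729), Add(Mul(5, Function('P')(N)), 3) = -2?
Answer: -4382016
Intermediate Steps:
Function('P')(N) = -1 (Function('P')(N) = Add(Rational(-3, 5), Mul(Rational(1, 5), -2)) = Add(Rational(-3, 5), Rational(-2, 5)) = -1)
Y = -4381729
Function('A')(l, Q) = Pow(33, Rational(1, 2))
Function('t')(o, x) = 287 (Function('t')(o, x) = Add(Mul(-16, -18), -1) = Add(288, -1) = 287)
Add(Y, Mul(-1, Function('t')(1700, Function('A')(47, -7)))) = Add(-4381729, Mul(-1, 287)) = Add(-4381729, -287) = -4382016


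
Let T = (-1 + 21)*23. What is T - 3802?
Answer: -3342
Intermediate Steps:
T = 460 (T = 20*23 = 460)
T - 3802 = 460 - 3802 = -3342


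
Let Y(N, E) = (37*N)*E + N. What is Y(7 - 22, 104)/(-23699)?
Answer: 57735/23699 ≈ 2.4362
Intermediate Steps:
Y(N, E) = N + 37*E*N (Y(N, E) = 37*E*N + N = N + 37*E*N)
Y(7 - 22, 104)/(-23699) = ((7 - 22)*(1 + 37*104))/(-23699) = -15*(1 + 3848)*(-1/23699) = -15*3849*(-1/23699) = -57735*(-1/23699) = 57735/23699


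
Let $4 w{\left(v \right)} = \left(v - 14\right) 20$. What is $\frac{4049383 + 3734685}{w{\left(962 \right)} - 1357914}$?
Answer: $- \frac{3892034}{676587} \approx -5.7524$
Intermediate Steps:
$w{\left(v \right)} = -70 + 5 v$ ($w{\left(v \right)} = \frac{\left(v - 14\right) 20}{4} = \frac{\left(-14 + v\right) 20}{4} = \frac{-280 + 20 v}{4} = -70 + 5 v$)
$\frac{4049383 + 3734685}{w{\left(962 \right)} - 1357914} = \frac{4049383 + 3734685}{\left(-70 + 5 \cdot 962\right) - 1357914} = \frac{7784068}{\left(-70 + 4810\right) - 1357914} = \frac{7784068}{4740 - 1357914} = \frac{7784068}{-1353174} = 7784068 \left(- \frac{1}{1353174}\right) = - \frac{3892034}{676587}$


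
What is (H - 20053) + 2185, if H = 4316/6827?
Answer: -121980520/6827 ≈ -17867.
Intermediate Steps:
H = 4316/6827 (H = 4316*(1/6827) = 4316/6827 ≈ 0.63220)
(H - 20053) + 2185 = (4316/6827 - 20053) + 2185 = -136897515/6827 + 2185 = -121980520/6827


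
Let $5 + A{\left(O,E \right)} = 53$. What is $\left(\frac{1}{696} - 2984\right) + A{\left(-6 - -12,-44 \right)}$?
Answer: $- \frac{2043455}{696} \approx -2936.0$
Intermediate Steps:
$A{\left(O,E \right)} = 48$ ($A{\left(O,E \right)} = -5 + 53 = 48$)
$\left(\frac{1}{696} - 2984\right) + A{\left(-6 - -12,-44 \right)} = \left(\frac{1}{696} - 2984\right) + 48 = - \frac{2076863}{696} + 48 = - \frac{2043455}{696}$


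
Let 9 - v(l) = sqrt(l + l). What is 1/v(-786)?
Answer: 3/551 + 2*I*sqrt(393)/1653 ≈ 0.0054446 + 0.023986*I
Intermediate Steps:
v(l) = 9 - sqrt(2)*sqrt(l) (v(l) = 9 - sqrt(l + l) = 9 - sqrt(2*l) = 9 - sqrt(2)*sqrt(l))
1/v(-786) = 1/(9 - sqrt(2)*sqrt(-786)) = 1/(9 - sqrt(2)*I*sqrt(786)) = 1/(9 - 2*I*sqrt(393))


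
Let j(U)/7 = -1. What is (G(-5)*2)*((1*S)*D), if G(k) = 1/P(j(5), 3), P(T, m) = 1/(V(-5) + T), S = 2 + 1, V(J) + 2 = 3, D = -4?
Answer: 144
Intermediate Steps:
V(J) = 1 (V(J) = -2 + 3 = 1)
j(U) = -7 (j(U) = 7*(-1) = -7)
S = 3
P(T, m) = 1/(1 + T)
G(k) = -6 (G(k) = 1/(1/(1 - 7)) = 1/(1/(-6)) = 1/(-1/6) = -6)
(G(-5)*2)*((1*S)*D) = (-6*2)*((1*3)*(-4)) = -36*(-4) = -12*(-12) = 144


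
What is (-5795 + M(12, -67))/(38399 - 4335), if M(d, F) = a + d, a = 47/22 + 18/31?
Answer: -3942153/23231648 ≈ -0.16969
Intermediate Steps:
a = 1853/682 (a = 47*(1/22) + 18*(1/31) = 47/22 + 18/31 = 1853/682 ≈ 2.7170)
M(d, F) = 1853/682 + d
(-5795 + M(12, -67))/(38399 - 4335) = (-5795 + (1853/682 + 12))/(38399 - 4335) = (-5795 + 10037/682)/34064 = -3942153/682*1/34064 = -3942153/23231648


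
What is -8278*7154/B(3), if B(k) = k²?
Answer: -59220812/9 ≈ -6.5801e+6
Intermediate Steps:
-8278*7154/B(3) = -8278/(3²/7154) = -8278/(9*(1/7154)) = -8278/9/7154 = -8278*7154/9 = -59220812/9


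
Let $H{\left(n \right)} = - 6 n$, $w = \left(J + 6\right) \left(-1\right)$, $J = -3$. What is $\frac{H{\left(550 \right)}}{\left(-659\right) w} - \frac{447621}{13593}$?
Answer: $- \frac{103311513}{2985929} \approx -34.599$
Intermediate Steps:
$w = -3$ ($w = \left(-3 + 6\right) \left(-1\right) = 3 \left(-1\right) = -3$)
$\frac{H{\left(550 \right)}}{\left(-659\right) w} - \frac{447621}{13593} = \frac{\left(-6\right) 550}{\left(-659\right) \left(-3\right)} - \frac{447621}{13593} = - \frac{3300}{1977} - \frac{149207}{4531} = \left(-3300\right) \frac{1}{1977} - \frac{149207}{4531} = - \frac{1100}{659} - \frac{149207}{4531} = - \frac{103311513}{2985929}$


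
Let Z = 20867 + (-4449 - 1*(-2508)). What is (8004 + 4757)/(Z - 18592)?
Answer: 12761/334 ≈ 38.207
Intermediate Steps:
Z = 18926 (Z = 20867 + (-4449 + 2508) = 20867 - 1941 = 18926)
(8004 + 4757)/(Z - 18592) = (8004 + 4757)/(18926 - 18592) = 12761/334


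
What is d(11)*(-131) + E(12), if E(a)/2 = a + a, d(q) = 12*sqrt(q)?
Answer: 48 - 1572*sqrt(11) ≈ -5165.7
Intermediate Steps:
E(a) = 4*a (E(a) = 2*(a + a) = 2*(2*a) = 4*a)
d(11)*(-131) + E(12) = (12*sqrt(11))*(-131) + 4*12 = -1572*sqrt(11) + 48 = 48 - 1572*sqrt(11)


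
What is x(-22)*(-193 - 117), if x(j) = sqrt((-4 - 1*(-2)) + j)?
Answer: -620*I*sqrt(6) ≈ -1518.7*I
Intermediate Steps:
x(j) = sqrt(-2 + j) (x(j) = sqrt((-4 + 2) + j) = sqrt(-2 + j))
x(-22)*(-193 - 117) = sqrt(-2 - 22)*(-193 - 117) = sqrt(-24)*(-310) = (2*I*sqrt(6))*(-310) = -620*I*sqrt(6)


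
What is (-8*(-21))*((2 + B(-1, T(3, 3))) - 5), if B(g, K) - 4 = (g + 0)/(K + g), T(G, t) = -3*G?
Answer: 924/5 ≈ 184.80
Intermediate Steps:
B(g, K) = 4 + g/(K + g) (B(g, K) = 4 + (g + 0)/(K + g) = 4 + g/(K + g))
(-8*(-21))*((2 + B(-1, T(3, 3))) - 5) = (-8*(-21))*((2 + (4*(-3*3) + 5*(-1))/(-3*3 - 1)) - 5) = 168*((2 + (4*(-9) - 5)/(-9 - 1)) - 5) = 168*((2 + (-36 - 5)/(-10)) - 5) = 168*((2 - ⅒*(-41)) - 5) = 168*((2 + 41/10) - 5) = 168*(61/10 - 5) = 168*(11/10) = 924/5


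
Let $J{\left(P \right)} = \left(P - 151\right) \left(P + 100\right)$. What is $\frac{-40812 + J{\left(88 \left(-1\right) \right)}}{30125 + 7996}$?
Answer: $- \frac{14560}{12707} \approx -1.1458$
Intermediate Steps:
$J{\left(P \right)} = \left(-151 + P\right) \left(100 + P\right)$
$\frac{-40812 + J{\left(88 \left(-1\right) \right)}}{30125 + 7996} = \frac{-40812 - \left(15100 - 7744 + 51 \cdot 88 \left(-1\right)\right)}{30125 + 7996} = \frac{-40812 - \left(10612 - 7744\right)}{38121} = \left(-40812 + \left(-15100 + 7744 + 4488\right)\right) \frac{1}{38121} = \left(-40812 - 2868\right) \frac{1}{38121} = \left(-43680\right) \frac{1}{38121} = - \frac{14560}{12707}$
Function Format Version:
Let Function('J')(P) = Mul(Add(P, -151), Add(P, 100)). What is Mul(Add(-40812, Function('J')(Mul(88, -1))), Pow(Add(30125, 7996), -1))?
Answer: Rational(-14560, 12707) ≈ -1.1458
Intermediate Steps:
Function('J')(P) = Mul(Add(-151, P), Add(100, P))
Mul(Add(-40812, Function('J')(Mul(88, -1))), Pow(Add(30125, 7996), -1)) = Mul(Add(-40812, Add(-15100, Pow(Mul(88, -1), 2), Mul(-51, Mul(88, -1)))), Pow(Add(30125, 7996), -1)) = Mul(Add(-40812, Add(-15100, Pow(-88, 2), Mul(-51, -88))), Pow(38121, -1)) = Mul(Add(-40812, Add(-15100, 7744, 4488)), Rational(1, 38121)) = Mul(Add(-40812, -2868), Rational(1, 38121)) = Mul(-43680, Rational(1, 38121)) = Rational(-14560, 12707)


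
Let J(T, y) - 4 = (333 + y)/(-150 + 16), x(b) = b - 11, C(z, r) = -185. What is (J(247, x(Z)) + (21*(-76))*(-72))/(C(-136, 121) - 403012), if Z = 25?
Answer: -5132799/18009466 ≈ -0.28501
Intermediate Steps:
x(b) = -11 + b
J(T, y) = 203/134 - y/134 (J(T, y) = 4 + (333 + y)/(-150 + 16) = 4 + (333 + y)/(-134) = 4 + (333 + y)*(-1/134) = 4 + (-333/134 - y/134) = 203/134 - y/134)
(J(247, x(Z)) + (21*(-76))*(-72))/(C(-136, 121) - 403012) = ((203/134 - (-11 + 25)/134) + (21*(-76))*(-72))/(-185 - 403012) = ((203/134 - 1/134*14) - 1596*(-72))/(-403197) = ((203/134 - 7/67) + 114912)*(-1/403197) = (189/134 + 114912)*(-1/403197) = (15398397/134)*(-1/403197) = -5132799/18009466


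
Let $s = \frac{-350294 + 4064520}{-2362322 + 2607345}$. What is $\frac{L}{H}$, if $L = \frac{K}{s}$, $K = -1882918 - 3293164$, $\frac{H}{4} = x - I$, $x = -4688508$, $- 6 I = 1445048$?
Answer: $\frac{1902388709829}{99117835036000} \approx 0.019193$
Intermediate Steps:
$I = - \frac{722524}{3}$ ($I = \left(- \frac{1}{6}\right) 1445048 = - \frac{722524}{3} \approx -2.4084 \cdot 10^{5}$)
$H = - \frac{53372000}{3}$ ($H = 4 \left(-4688508 - - \frac{722524}{3}\right) = 4 \left(-4688508 + \frac{722524}{3}\right) = 4 \left(- \frac{13343000}{3}\right) = - \frac{53372000}{3} \approx -1.7791 \cdot 10^{7}$)
$K = -5176082$ ($K = -1882918 - 3293164 = -5176082$)
$s = \frac{3714226}{245023} \approx 15.159$
$L = - \frac{634129569943}{1857113}$ ($L = - \frac{5176082}{\frac{3714226}{245023}} = \left(-5176082\right) \frac{245023}{3714226} = - \frac{634129569943}{1857113} \approx -3.4146 \cdot 10^{5}$)
$\frac{L}{H} = - \frac{634129569943}{1857113 \left(- \frac{53372000}{3}\right)} = \left(- \frac{634129569943}{1857113}\right) \left(- \frac{3}{53372000}\right) = \frac{1902388709829}{99117835036000}$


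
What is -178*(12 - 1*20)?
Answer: 1424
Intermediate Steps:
-178*(12 - 1*20) = -178*(12 - 20) = -178*(-8) = 1424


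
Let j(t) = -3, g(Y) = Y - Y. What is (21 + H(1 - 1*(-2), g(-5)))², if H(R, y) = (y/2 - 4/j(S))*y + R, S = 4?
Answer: 576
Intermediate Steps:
g(Y) = 0
H(R, y) = R + y*(4/3 + y/2) (H(R, y) = (y/2 - 4/(-3))*y + R = (y*(½) - 4*(-⅓))*y + R = (y/2 + 4/3)*y + R = (4/3 + y/2)*y + R = y*(4/3 + y/2) + R = R + y*(4/3 + y/2))
(21 + H(1 - 1*(-2), g(-5)))² = (21 + ((1 - 1*(-2)) + (½)*0² + (4/3)*0))² = (21 + ((1 + 2) + (½)*0 + 0))² = (21 + (3 + 0 + 0))² = (21 + 3)² = 24² = 576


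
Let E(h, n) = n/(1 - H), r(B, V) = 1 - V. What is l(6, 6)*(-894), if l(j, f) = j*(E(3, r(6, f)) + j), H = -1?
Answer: -18774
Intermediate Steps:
E(h, n) = n/2 (E(h, n) = n/(1 - 1*(-1)) = n/(1 + 1) = n/2)
l(j, f) = j*(½ + j - f/2) (l(j, f) = j*((1 - f)/2 + j) = j*((½ - f/2) + j) = j*(½ + j - f/2))
l(6, 6)*(-894) = ((½)*6*(1 - 1*6 + 2*6))*(-894) = ((½)*6*(1 - 6 + 12))*(-894) = ((½)*6*7)*(-894) = 21*(-894) = -18774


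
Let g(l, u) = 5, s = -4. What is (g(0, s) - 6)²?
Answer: 1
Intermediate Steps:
(g(0, s) - 6)² = (5 - 6)² = (-1)² = 1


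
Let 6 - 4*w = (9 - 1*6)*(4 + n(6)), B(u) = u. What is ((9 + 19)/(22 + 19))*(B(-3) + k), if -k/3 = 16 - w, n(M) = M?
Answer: -1932/41 ≈ -47.122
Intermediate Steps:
w = -6 (w = 3/2 - (9 - 1*6)*(4 + 6)/4 = 3/2 - (9 - 6)*10/4 = 3/2 - 3*10/4 = 3/2 - ¼*30 = 3/2 - 15/2 = -6)
k = -66 (k = -3*(16 - 1*(-6)) = -3*(16 + 6) = -3*22 = -66)
((9 + 19)/(22 + 19))*(B(-3) + k) = ((9 + 19)/(22 + 19))*(-3 - 66) = (28/41)*(-69) = -1932/41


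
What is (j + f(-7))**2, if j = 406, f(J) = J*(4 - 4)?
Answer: 164836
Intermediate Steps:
f(J) = 0 (f(J) = J*0 = 0)
(j + f(-7))**2 = (406 + 0)**2 = 406**2 = 164836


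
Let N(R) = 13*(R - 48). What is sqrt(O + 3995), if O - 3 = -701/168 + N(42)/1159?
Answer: sqrt(37853619806814)/97356 ≈ 63.196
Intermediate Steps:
N(R) = -624 + 13*R (N(R) = 13*(-48 + R) = -624 + 13*R)
O = -241427/194712 (O = 3 + (-701/168 + (-624 + 13*42)/1159) = 3 + (-701*1/168 + (-624 + 546)*(1/1159)) = 3 + (-701/168 - 78*1/1159) = 3 + (-701/168 - 78/1159) = 3 - 825563/194712 = -241427/194712 ≈ -1.2399)
sqrt(O + 3995) = sqrt(-241427/194712 + 3995) = sqrt(777633013/194712) = sqrt(37853619806814)/97356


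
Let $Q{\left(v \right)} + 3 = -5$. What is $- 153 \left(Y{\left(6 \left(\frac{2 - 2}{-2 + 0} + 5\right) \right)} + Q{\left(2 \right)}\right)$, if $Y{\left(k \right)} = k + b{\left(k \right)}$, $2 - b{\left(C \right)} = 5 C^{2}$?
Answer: $684828$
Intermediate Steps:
$b{\left(C \right)} = 2 - 5 C^{2}$
$Y{\left(k \right)} = 2 + k - 5 k^{2}$ ($Y{\left(k \right)} = k - \left(-2 + 5 k^{2}\right) = 2 + k - 5 k^{2}$)
$Q{\left(v \right)} = -8$ ($Q{\left(v \right)} = -3 - 5 = -8$)
$- 153 \left(Y{\left(6 \left(\frac{2 - 2}{-2 + 0} + 5\right) \right)} + Q{\left(2 \right)}\right) = - 153 \left(\left(2 + 6 \left(\frac{2 - 2}{-2 + 0} + 5\right) - 5 \left(6 \left(\frac{2 - 2}{-2 + 0} + 5\right)\right)^{2}\right) - 8\right) = - 153 \left(\left(2 + 6 \left(\frac{0}{-2} + 5\right) - 5 \left(6 \left(\frac{0}{-2} + 5\right)\right)^{2}\right) - 8\right) = - 153 \left(\left(2 + 6 \left(0 \left(- \frac{1}{2}\right) + 5\right) - 5 \left(6 \left(0 \left(- \frac{1}{2}\right) + 5\right)\right)^{2}\right) - 8\right) = - 153 \left(\left(2 + 6 \left(0 + 5\right) - 5 \left(6 \left(0 + 5\right)\right)^{2}\right) - 8\right) = - 153 \left(\left(2 + 6 \cdot 5 - 5 \left(6 \cdot 5\right)^{2}\right) - 8\right) = - 153 \left(\left(2 + 30 - 5 \cdot 30^{2}\right) - 8\right) = - 153 \left(\left(2 + 30 - 4500\right) - 8\right) = - 153 \left(-4468 - 8\right) = \left(-153\right) \left(-4476\right) = 684828$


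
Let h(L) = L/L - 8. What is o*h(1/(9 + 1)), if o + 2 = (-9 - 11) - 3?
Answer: 175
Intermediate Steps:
h(L) = -7 (h(L) = 1 - 8 = -7)
o = -25 (o = -2 + ((-9 - 11) - 3) = -2 + (-20 - 3) = -2 - 23 = -25)
o*h(1/(9 + 1)) = -25*(-7) = 175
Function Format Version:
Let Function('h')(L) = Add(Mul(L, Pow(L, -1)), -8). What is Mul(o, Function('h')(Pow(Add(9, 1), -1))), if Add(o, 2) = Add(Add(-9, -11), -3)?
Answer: 175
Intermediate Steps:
Function('h')(L) = -7 (Function('h')(L) = Add(1, -8) = -7)
o = -25 (o = Add(-2, Add(Add(-9, -11), -3)) = Add(-2, Add(-20, -3)) = Add(-2, -23) = -25)
Mul(o, Function('h')(Pow(Add(9, 1), -1))) = Mul(-25, -7) = 175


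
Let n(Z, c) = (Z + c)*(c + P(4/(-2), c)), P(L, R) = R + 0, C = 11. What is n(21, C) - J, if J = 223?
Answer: 481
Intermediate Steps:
P(L, R) = R
n(Z, c) = 2*c*(Z + c) (n(Z, c) = (Z + c)*(c + c) = (Z + c)*(2*c) = 2*c*(Z + c))
n(21, C) - J = 2*11*(21 + 11) - 1*223 = 2*11*32 - 223 = 704 - 223 = 481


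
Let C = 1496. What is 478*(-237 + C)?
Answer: 601802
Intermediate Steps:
478*(-237 + C) = 478*(-237 + 1496) = 478*1259 = 601802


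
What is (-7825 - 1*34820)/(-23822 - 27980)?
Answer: 42645/51802 ≈ 0.82323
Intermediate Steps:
(-7825 - 1*34820)/(-23822 - 27980) = (-7825 - 34820)/(-51802) = -42645*(-1/51802) = 42645/51802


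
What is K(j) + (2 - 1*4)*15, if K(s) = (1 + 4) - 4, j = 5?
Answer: -29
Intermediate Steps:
K(s) = 1 (K(s) = 5 - 4 = 1)
K(j) + (2 - 1*4)*15 = 1 + (2 - 1*4)*15 = 1 + (2 - 4)*15 = 1 - 2*15 = 1 - 30 = -29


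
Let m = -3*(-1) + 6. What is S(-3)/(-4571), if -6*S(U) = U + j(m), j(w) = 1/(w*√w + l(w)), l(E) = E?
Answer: -107/987336 ≈ -0.00010837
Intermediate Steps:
m = 9 (m = 3 + 6 = 9)
j(w) = 1/(w + w^(3/2)) (j(w) = 1/(w*√w + w) = 1/(w^(3/2) + w) = 1/(w + w^(3/2)))
S(U) = -1/216 - U/6 (S(U) = -(U + 1/(9 + 9^(3/2)))/6 = -(U + 1/(9 + 27))/6 = -(U + 1/36)/6 = -(1/36 + U)/6 = -1/216 - U/6)
S(-3)/(-4571) = (-1/216 - ⅙*(-3))/(-4571) = (-1/216 + ½)*(-1/4571) = (107/216)*(-1/4571) = -107/987336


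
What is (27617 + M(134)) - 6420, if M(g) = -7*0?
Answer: 21197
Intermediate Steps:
M(g) = 0
(27617 + M(134)) - 6420 = (27617 + 0) - 6420 = 27617 - 6420 = 21197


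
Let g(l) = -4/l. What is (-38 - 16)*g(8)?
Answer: 27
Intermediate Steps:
(-38 - 16)*g(8) = (-38 - 16)*(-4/8) = -(-216)/8 = -54*(-1/2) = 27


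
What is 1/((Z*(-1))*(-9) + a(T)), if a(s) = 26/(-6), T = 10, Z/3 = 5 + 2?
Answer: 3/554 ≈ 0.0054152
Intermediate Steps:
Z = 21 (Z = 3*(5 + 2) = 3*7 = 21)
a(s) = -13/3 (a(s) = 26*(-⅙) = -13/3)
1/((Z*(-1))*(-9) + a(T)) = 1/((21*(-1))*(-9) - 13/3) = 1/(-21*(-9) - 13/3) = 1/(189 - 13/3) = 1/(554/3) = 3/554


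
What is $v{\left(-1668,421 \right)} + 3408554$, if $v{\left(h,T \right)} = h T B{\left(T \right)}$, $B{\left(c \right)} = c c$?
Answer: $-124460184394$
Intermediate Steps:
$B{\left(c \right)} = c^{2}$
$v{\left(h,T \right)} = h T^{3}$ ($v{\left(h,T \right)} = h T T^{2} = T h T^{2} = h T^{3}$)
$v{\left(-1668,421 \right)} + 3408554 = - 1668 \cdot 421^{3} + 3408554 = \left(-1668\right) 74618461 + 3408554 = -124463592948 + 3408554 = -124460184394$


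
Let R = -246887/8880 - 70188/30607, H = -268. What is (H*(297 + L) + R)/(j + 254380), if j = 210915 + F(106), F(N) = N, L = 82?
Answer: -27614449871369/126491412254160 ≈ -0.21831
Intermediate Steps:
R = -8179739849/271790160 (R = -246887*1/8880 - 70188*1/30607 = -246887/8880 - 70188/30607 = -8179739849/271790160 ≈ -30.096)
j = 211021 (j = 210915 + 106 = 211021)
(H*(297 + L) + R)/(j + 254380) = (-268*(297 + 82) - 8179739849/271790160)/(211021 + 254380) = (-268*379 - 8179739849/271790160)/465401 = (-101572 - 8179739849/271790160)*(1/465401) = -27614449871369/271790160*1/465401 = -27614449871369/126491412254160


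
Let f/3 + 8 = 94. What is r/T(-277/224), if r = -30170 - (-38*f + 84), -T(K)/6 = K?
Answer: -2290400/831 ≈ -2756.2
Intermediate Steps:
f = 258 (f = -24 + 3*94 = -24 + 282 = 258)
T(K) = -6*K
r = -20450 (r = -30170 - (-38*258 + 84) = -30170 - (-9804 + 84) = -30170 - 1*(-9720) = -30170 + 9720 = -20450)
r/T(-277/224) = -20450/((-(-1662)/224)) = -20450/((-6*(-277/224))) = -20450/831/112 = -20450*112/831 = -2290400/831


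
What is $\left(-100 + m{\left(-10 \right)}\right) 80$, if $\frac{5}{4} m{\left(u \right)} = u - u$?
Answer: $-8000$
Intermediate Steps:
$m{\left(u \right)} = 0$ ($m{\left(u \right)} = \frac{4 \left(u - u\right)}{5} = \frac{4}{5} \cdot 0 = 0$)
$\left(-100 + m{\left(-10 \right)}\right) 80 = \left(-100 + 0\right) 80 = \left(-100\right) 80 = -8000$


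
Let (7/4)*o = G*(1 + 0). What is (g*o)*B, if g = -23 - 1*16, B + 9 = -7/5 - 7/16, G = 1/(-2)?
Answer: -33813/280 ≈ -120.76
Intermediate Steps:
G = -1/2 ≈ -0.50000
B = -867/80 (B = -9 + (-7/5 - 7/16) = -9 - 147/80 = -867/80 ≈ -10.837)
g = -39 (g = -23 - 16 = -39)
o = -2/7 (o = 4*(-(1 + 0)/2)/7 = 4*(-1/2*1)/7 = (4/7)*(-1/2) = -2/7 ≈ -0.28571)
(g*o)*B = -39*(-2/7)*(-867/80) = (78/7)*(-867/80) = -33813/280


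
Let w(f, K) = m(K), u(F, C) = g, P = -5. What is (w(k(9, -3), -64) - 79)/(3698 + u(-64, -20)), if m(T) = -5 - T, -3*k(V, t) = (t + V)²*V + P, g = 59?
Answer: -20/3757 ≈ -0.0053234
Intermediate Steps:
k(V, t) = 5/3 - V*(V + t)²/3 (k(V, t) = -((t + V)²*V - 5)/3 = -((V + t)²*V - 5)/3 = -(V*(V + t)² - 5)/3 = -(-5 + V*(V + t)²)/3 = 5/3 - V*(V + t)²/3)
u(F, C) = 59
w(f, K) = -5 - K
(w(k(9, -3), -64) - 79)/(3698 + u(-64, -20)) = ((-5 - 1*(-64)) - 79)/(3698 + 59) = ((-5 + 64) - 79)/3757 = (59 - 79)*(1/3757) = -20*1/3757 = -20/3757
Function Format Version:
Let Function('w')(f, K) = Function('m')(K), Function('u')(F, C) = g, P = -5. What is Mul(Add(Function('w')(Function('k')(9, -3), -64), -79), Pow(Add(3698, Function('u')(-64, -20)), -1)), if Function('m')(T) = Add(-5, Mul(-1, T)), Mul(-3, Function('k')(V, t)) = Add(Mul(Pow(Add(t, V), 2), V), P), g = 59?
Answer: Rational(-20, 3757) ≈ -0.0053234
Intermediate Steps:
Function('k')(V, t) = Add(Rational(5, 3), Mul(Rational(-1, 3), V, Pow(Add(V, t), 2))) (Function('k')(V, t) = Mul(Rational(-1, 3), Add(Mul(Pow(Add(t, V), 2), V), -5)) = Mul(Rational(-1, 3), Add(Mul(Pow(Add(V, t), 2), V), -5)) = Mul(Rational(-1, 3), Add(Mul(V, Pow(Add(V, t), 2)), -5)) = Mul(Rational(-1, 3), Add(-5, Mul(V, Pow(Add(V, t), 2)))) = Add(Rational(5, 3), Mul(Rational(-1, 3), V, Pow(Add(V, t), 2))))
Function('u')(F, C) = 59
Function('w')(f, K) = Add(-5, Mul(-1, K))
Mul(Add(Function('w')(Function('k')(9, -3), -64), -79), Pow(Add(3698, Function('u')(-64, -20)), -1)) = Mul(Add(Add(-5, Mul(-1, -64)), -79), Pow(Add(3698, 59), -1)) = Mul(Add(Add(-5, 64), -79), Pow(3757, -1)) = Mul(Add(59, -79), Rational(1, 3757)) = Mul(-20, Rational(1, 3757)) = Rational(-20, 3757)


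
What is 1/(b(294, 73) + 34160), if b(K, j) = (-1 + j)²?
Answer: 1/39344 ≈ 2.5417e-5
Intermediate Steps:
1/(b(294, 73) + 34160) = 1/((-1 + 73)² + 34160) = 1/(72² + 34160) = 1/(5184 + 34160) = 1/39344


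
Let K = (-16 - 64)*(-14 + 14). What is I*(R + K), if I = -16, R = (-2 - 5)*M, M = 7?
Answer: 784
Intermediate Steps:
R = -49 (R = (-2 - 5)*7 = -7*7 = -49)
K = 0 (K = -80*0 = 0)
I*(R + K) = -16*(-49 + 0) = -16*(-49) = 784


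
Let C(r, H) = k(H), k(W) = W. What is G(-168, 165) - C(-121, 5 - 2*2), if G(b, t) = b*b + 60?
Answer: 28283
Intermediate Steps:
G(b, t) = 60 + b² (G(b, t) = b² + 60 = 60 + b²)
C(r, H) = H
G(-168, 165) - C(-121, 5 - 2*2) = (60 + (-168)²) - (5 - 2*2) = (60 + 28224) - (5 - 4) = 28284 - 1*1 = 28284 - 1 = 28283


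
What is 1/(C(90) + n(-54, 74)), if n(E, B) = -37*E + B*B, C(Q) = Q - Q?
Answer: 1/7474 ≈ 0.00013380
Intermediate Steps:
C(Q) = 0
n(E, B) = B² - 37*E (n(E, B) = -37*E + B² = B² - 37*E)
1/(C(90) + n(-54, 74)) = 1/(0 + (74² - 37*(-54))) = 1/(0 + (5476 + 1998)) = 1/(0 + 7474) = 1/7474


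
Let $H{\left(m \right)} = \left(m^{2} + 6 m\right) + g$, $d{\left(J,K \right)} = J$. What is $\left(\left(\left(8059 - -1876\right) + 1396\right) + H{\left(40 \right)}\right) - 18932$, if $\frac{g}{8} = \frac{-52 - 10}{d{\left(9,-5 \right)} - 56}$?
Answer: $- \frac{270271}{47} \approx -5750.4$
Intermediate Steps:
$g = \frac{496}{47}$ ($g = 8 \frac{-52 - 10}{9 - 56} = 8 \left(- \frac{62}{-47}\right) = 8 \left(\left(-62\right) \left(- \frac{1}{47}\right)\right) = 8 \cdot \frac{62}{47} = \frac{496}{47} \approx 10.553$)
$H{\left(m \right)} = \frac{496}{47} + m^{2} + 6 m$ ($H{\left(m \right)} = \left(m^{2} + 6 m\right) + \frac{496}{47} = \frac{496}{47} + m^{2} + 6 m$)
$\left(\left(\left(8059 - -1876\right) + 1396\right) + H{\left(40 \right)}\right) - 18932 = \left(\left(\left(8059 - -1876\right) + 1396\right) + \left(\frac{496}{47} + 40^{2} + 6 \cdot 40\right)\right) - 18932 = \left(\left(\left(8059 + 1876\right) + 1396\right) + \left(\frac{496}{47} + 1600 + 240\right)\right) - 18932 = \left(\left(9935 + 1396\right) + \frac{86976}{47}\right) - 18932 = \left(11331 + \frac{86976}{47}\right) - 18932 = \frac{619533}{47} - 18932 = - \frac{270271}{47}$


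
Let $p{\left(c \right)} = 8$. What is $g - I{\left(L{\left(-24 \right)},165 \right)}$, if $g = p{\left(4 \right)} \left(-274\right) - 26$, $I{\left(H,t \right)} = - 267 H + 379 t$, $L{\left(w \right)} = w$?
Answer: $-71161$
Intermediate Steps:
$g = -2218$ ($g = 8 \left(-274\right) - 26 = -2192 + \left(-85 + 59\right) = -2192 - 26 = -2218$)
$g - I{\left(L{\left(-24 \right)},165 \right)} = -2218 - \left(\left(-267\right) \left(-24\right) + 379 \cdot 165\right) = -2218 - \left(6408 + 62535\right) = -2218 - 68943 = -71161$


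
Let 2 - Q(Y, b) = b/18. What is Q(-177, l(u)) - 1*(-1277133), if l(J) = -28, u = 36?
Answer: 11494229/9 ≈ 1.2771e+6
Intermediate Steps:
Q(Y, b) = 2 - b/18
Q(-177, l(u)) - 1*(-1277133) = (2 - 1/18*(-28)) - 1*(-1277133) = (2 + 14/9) + 1277133 = 32/9 + 1277133 = 11494229/9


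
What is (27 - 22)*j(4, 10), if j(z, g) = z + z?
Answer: 40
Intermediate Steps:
j(z, g) = 2*z
(27 - 22)*j(4, 10) = (27 - 22)*(2*4) = 5*8 = 40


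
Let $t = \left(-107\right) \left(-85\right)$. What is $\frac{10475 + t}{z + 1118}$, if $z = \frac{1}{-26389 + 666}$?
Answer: $\frac{503399110}{28758313} \approx 17.504$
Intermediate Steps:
$t = 9095$
$z = - \frac{1}{25723}$ ($z = \frac{1}{-25723} = - \frac{1}{25723} \approx -3.8876 \cdot 10^{-5}$)
$\frac{10475 + t}{z + 1118} = \frac{10475 + 9095}{- \frac{1}{25723} + 1118} = \frac{19570}{\frac{28758313}{25723}} = 19570 \cdot \frac{25723}{28758313} = \frac{503399110}{28758313}$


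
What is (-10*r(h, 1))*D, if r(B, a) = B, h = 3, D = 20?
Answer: -600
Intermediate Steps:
(-10*r(h, 1))*D = -10*3*20 = -30*20 = -600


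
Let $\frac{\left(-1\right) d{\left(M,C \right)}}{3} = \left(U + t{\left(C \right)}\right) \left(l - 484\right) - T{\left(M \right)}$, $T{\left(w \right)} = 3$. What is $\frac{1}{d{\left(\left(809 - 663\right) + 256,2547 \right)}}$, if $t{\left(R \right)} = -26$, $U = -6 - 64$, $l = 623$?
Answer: $\frac{1}{40041} \approx 2.4974 \cdot 10^{-5}$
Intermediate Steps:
$U = -70$ ($U = -6 - 64 = -70$)
$d{\left(M,C \right)} = 40041$ ($d{\left(M,C \right)} = - 3 \left(\left(-70 - 26\right) \left(623 - 484\right) - 3\right) = - 3 \left(\left(-96\right) 139 - 3\right) = - 3 \left(-13344 - 3\right) = \left(-3\right) \left(-13347\right) = 40041$)
$\frac{1}{d{\left(\left(809 - 663\right) + 256,2547 \right)}} = \frac{1}{40041}$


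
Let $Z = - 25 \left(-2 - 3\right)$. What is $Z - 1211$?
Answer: $-1086$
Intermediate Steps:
$Z = 125$ ($Z = \left(-25\right) \left(-5\right) = 125$)
$Z - 1211 = 125 - 1211 = -1086$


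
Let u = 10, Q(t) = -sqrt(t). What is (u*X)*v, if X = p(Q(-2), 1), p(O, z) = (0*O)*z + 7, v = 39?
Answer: 2730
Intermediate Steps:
p(O, z) = 7 (p(O, z) = 0*z + 7 = 0 + 7 = 7)
X = 7
(u*X)*v = (10*7)*39 = 70*39 = 2730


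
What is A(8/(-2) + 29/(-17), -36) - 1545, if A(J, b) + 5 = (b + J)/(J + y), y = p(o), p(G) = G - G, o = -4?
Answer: -149641/97 ≈ -1542.7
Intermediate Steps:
p(G) = 0
y = 0
A(J, b) = -5 + (J + b)/J (A(J, b) = -5 + (b + J)/(J + 0) = -5 + (J + b)/J)
A(8/(-2) + 29/(-17), -36) - 1545 = (-4 - 36/(8/(-2) + 29/(-17))) - 1545 = (-4 - 36/(8*(-1/2) + 29*(-1/17))) - 1545 = (-4 - 36/(-4 - 29/17)) - 1545 = (-4 - 36/(-97/17)) - 1545 = (-4 - 36*(-17/97)) - 1545 = (-4 + 612/97) - 1545 = 224/97 - 1545 = -149641/97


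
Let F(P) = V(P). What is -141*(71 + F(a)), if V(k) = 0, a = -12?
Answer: -10011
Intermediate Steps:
F(P) = 0
-141*(71 + F(a)) = -141*(71 + 0) = -141*71 = -10011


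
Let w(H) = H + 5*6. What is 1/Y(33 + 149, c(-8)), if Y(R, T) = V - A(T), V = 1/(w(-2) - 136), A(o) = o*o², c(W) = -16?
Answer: 108/442367 ≈ 0.00024414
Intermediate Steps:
w(H) = 30 + H (w(H) = H + 30 = 30 + H)
A(o) = o³
V = -1/108 (V = 1/((30 - 2) - 136) = 1/(28 - 136) = 1/(-108) = -1/108 ≈ -0.0092593)
Y(R, T) = -1/108 - T³
1/Y(33 + 149, c(-8)) = 1/(-1/108 - 1*(-16)³) = 1/(-1/108 - 1*(-4096)) = 1/(-1/108 + 4096) = 1/(442367/108) = 108/442367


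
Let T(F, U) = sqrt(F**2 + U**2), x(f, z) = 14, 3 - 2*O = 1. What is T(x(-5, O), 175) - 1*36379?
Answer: -36379 + 7*sqrt(629) ≈ -36203.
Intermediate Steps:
O = 1 (O = 3/2 - 1/2*1 = 3/2 - 1/2 = 1)
T(x(-5, O), 175) - 1*36379 = sqrt(14**2 + 175**2) - 1*36379 = sqrt(196 + 30625) - 36379 = sqrt(30821) - 36379 = 7*sqrt(629) - 36379 = -36379 + 7*sqrt(629)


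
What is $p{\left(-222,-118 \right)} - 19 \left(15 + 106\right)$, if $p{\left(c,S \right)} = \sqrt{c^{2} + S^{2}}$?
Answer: $-2299 + 2 \sqrt{15802} \approx -2047.6$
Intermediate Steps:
$p{\left(c,S \right)} = \sqrt{S^{2} + c^{2}}$
$p{\left(-222,-118 \right)} - 19 \left(15 + 106\right) = \sqrt{\left(-118\right)^{2} + \left(-222\right)^{2}} - 19 \left(15 + 106\right) = \sqrt{13924 + 49284} - 19 \cdot 121 = \sqrt{63208} - 2299 = 2 \sqrt{15802} - 2299 = -2299 + 2 \sqrt{15802}$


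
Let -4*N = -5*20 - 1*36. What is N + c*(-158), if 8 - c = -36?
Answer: -6918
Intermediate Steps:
c = 44 (c = 8 - 1*(-36) = 8 + 36 = 44)
N = 34 (N = -(-5*20 - 1*36)/4 = -(-100 - 36)/4 = -1/4*(-136) = 34)
N + c*(-158) = 34 + 44*(-158) = 34 - 6952 = -6918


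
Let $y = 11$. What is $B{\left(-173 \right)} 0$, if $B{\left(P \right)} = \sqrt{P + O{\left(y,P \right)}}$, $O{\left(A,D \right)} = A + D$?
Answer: $0$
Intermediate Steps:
$B{\left(P \right)} = \sqrt{11 + 2 P}$ ($B{\left(P \right)} = \sqrt{P + \left(11 + P\right)} = \sqrt{11 + 2 P}$)
$B{\left(-173 \right)} 0 = \sqrt{11 + 2 \left(-173\right)} 0 = \sqrt{11 - 346} \cdot 0 = \sqrt{-335} \cdot 0 = i \sqrt{335} \cdot 0 = 0$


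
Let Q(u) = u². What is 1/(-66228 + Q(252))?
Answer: -1/2724 ≈ -0.00036711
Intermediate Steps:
1/(-66228 + Q(252)) = 1/(-66228 + 252²) = 1/(-66228 + 63504) = 1/(-2724) = -1/2724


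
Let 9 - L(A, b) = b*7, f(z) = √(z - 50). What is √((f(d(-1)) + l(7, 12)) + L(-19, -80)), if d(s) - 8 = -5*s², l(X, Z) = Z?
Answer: √(581 + I*√47) ≈ 24.104 + 0.1422*I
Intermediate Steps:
d(s) = 8 - 5*s²
f(z) = √(-50 + z)
L(A, b) = 9 - 7*b (L(A, b) = 9 - b*7 = 9 - 7*b)
√((f(d(-1)) + l(7, 12)) + L(-19, -80)) = √((√(-50 + (8 - 5*(-1)²)) + 12) + (9 - 7*(-80))) = √((√(-50 + (8 - 5*1)) + 12) + (9 + 560)) = √((√(-50 + (8 - 5)) + 12) + 569) = √((√(-50 + 3) + 12) + 569) = √((√(-47) + 12) + 569) = √((I*√47 + 12) + 569) = √((12 + I*√47) + 569) = √(581 + I*√47)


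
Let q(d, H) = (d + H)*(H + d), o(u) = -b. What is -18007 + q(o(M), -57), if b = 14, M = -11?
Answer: -12966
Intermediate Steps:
o(u) = -14 (o(u) = -1*14 = -14)
q(d, H) = (H + d)² (q(d, H) = (H + d)*(H + d) = (H + d)²)
-18007 + q(o(M), -57) = -18007 + (-57 - 14)² = -18007 + (-71)² = -18007 + 5041 = -12966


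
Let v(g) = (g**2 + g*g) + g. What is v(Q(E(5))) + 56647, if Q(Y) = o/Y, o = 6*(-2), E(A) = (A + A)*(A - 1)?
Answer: 1416172/25 ≈ 56647.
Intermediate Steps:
E(A) = 2*A*(-1 + A) (E(A) = (2*A)*(-1 + A) = 2*A*(-1 + A))
o = -12
Q(Y) = -12/Y
v(g) = g + 2*g**2 (v(g) = (g**2 + g**2) + g = 2*g**2 + g = g + 2*g**2)
v(Q(E(5))) + 56647 = (-12*1/(10*(-1 + 5)))*(1 + 2*(-12*1/(10*(-1 + 5)))) + 56647 = (-12/(2*5*4))*(1 + 2*(-12/(2*5*4))) + 56647 = (-12/40)*(1 + 2*(-12/40)) + 56647 = (-12*1/40)*(1 + 2*(-12*1/40)) + 56647 = -3*(1 + 2*(-3/10))/10 + 56647 = -3*(1 - 3/5)/10 + 56647 = -3/10*2/5 + 56647 = -3/25 + 56647 = 1416172/25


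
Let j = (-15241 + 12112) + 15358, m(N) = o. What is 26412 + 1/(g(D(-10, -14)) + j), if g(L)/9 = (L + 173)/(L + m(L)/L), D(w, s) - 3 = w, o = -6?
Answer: 13612454311/515389 ≈ 26412.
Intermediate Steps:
D(w, s) = 3 + w
m(N) = -6
j = 12229 (j = -3129 + 15358 = 12229)
g(L) = 9*(173 + L)/(L - 6/L) (g(L) = 9*((L + 173)/(L - 6/L)) = 9*((173 + L)/(L - 6/L)) = 9*(173 + L)/(L - 6/L))
26412 + 1/(g(D(-10, -14)) + j) = 26412 + 1/(9*(3 - 10)*(173 + (3 - 10))/(-6 + (3 - 10)²) + 12229) = 26412 + 1/(9*(-7)*(173 - 7)/(-6 + (-7)²) + 12229) = 26412 + 1/(9*(-7)*166/(-6 + 49) + 12229) = 26412 + 1/(9*(-7)*166/43 + 12229) = 26412 + 1/(9*(-7)*(1/43)*166 + 12229) = 26412 + 1/(-10458/43 + 12229) = 26412 + 1/(515389/43) = 26412 + 43/515389 = 13612454311/515389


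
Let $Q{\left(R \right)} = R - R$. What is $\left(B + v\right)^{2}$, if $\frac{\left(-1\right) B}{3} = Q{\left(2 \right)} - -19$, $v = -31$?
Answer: $7744$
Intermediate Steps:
$Q{\left(R \right)} = 0$
$B = -57$ ($B = - 3 \left(0 - -19\right) = - 3 \left(0 + 19\right) = \left(-3\right) 19 = -57$)
$\left(B + v\right)^{2} = \left(-57 - 31\right)^{2} = \left(-88\right)^{2} = 7744$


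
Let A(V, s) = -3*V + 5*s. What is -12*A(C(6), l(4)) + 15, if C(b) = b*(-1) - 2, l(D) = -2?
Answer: -153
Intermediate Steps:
C(b) = -2 - b (C(b) = -b - 2 = -2 - b)
-12*A(C(6), l(4)) + 15 = -12*(-3*(-2 - 1*6) + 5*(-2)) + 15 = -12*(-3*(-2 - 6) - 10) + 15 = -12*(-3*(-8) - 10) + 15 = -12*(24 - 10) + 15 = -12*14 + 15 = -168 + 15 = -153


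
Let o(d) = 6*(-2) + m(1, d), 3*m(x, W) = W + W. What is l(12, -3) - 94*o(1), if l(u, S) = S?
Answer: 3187/3 ≈ 1062.3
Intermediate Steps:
m(x, W) = 2*W/3 (m(x, W) = (W + W)/3 = (2*W)/3 = 2*W/3)
o(d) = -12 + 2*d/3 (o(d) = 6*(-2) + 2*d/3 = -12 + 2*d/3)
l(12, -3) - 94*o(1) = -3 - 94*(-12 + (2/3)*1) = -3 - 94*(-12 + 2/3) = -3 - 94*(-34/3) = -3 + 3196/3 = 3187/3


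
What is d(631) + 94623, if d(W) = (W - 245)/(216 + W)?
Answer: 80146067/847 ≈ 94624.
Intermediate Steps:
d(W) = (-245 + W)/(216 + W)
d(631) + 94623 = (-245 + 631)/(216 + 631) + 94623 = 386/847 + 94623 = 80146067/847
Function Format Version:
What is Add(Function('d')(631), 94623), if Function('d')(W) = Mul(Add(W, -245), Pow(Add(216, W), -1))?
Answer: Rational(80146067, 847) ≈ 94624.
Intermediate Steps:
Function('d')(W) = Mul(Pow(Add(216, W), -1), Add(-245, W)) (Function('d')(W) = Mul(Add(-245, W), Pow(Add(216, W), -1)) = Mul(Pow(Add(216, W), -1), Add(-245, W)))
Add(Function('d')(631), 94623) = Add(Mul(Pow(Add(216, 631), -1), Add(-245, 631)), 94623) = Add(Mul(Pow(847, -1), 386), 94623) = Add(Mul(Rational(1, 847), 386), 94623) = Add(Rational(386, 847), 94623) = Rational(80146067, 847)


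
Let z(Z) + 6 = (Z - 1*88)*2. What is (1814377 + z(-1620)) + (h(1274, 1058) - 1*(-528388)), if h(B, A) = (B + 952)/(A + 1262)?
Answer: 2713638993/1160 ≈ 2.3393e+6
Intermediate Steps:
h(B, A) = (952 + B)/(1262 + A)
z(Z) = -182 + 2*Z (z(Z) = -6 + (Z - 1*88)*2 = -6 + (Z - 88)*2 = -6 + (-88 + Z)*2 = -6 + (-176 + 2*Z) = -182 + 2*Z)
(1814377 + z(-1620)) + (h(1274, 1058) - 1*(-528388)) = (1814377 + (-182 + 2*(-1620))) + ((952 + 1274)/(1262 + 1058) - 1*(-528388)) = (1814377 + (-182 - 3240)) + (2226/2320 + 528388) = (1814377 - 3422) + ((1/2320)*2226 + 528388) = 1810955 + (1113/1160 + 528388) = 1810955 + 612931193/1160 = 2713638993/1160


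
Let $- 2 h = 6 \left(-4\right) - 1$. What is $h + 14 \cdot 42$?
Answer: $\frac{1201}{2} \approx 600.5$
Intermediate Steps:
$h = \frac{25}{2}$ ($h = - \frac{6 \left(-4\right) - 1}{2} = - \frac{-24 - 1}{2} = \left(- \frac{1}{2}\right) \left(-25\right) = \frac{25}{2} \approx 12.5$)
$h + 14 \cdot 42 = \frac{25}{2} + 14 \cdot 42 = \frac{25}{2} + 588 = \frac{1201}{2}$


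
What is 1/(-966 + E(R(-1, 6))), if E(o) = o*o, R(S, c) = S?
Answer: -1/965 ≈ -0.0010363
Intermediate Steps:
E(o) = o**2
1/(-966 + E(R(-1, 6))) = 1/(-966 + (-1)**2) = 1/(-966 + 1) = 1/(-965) = -1/965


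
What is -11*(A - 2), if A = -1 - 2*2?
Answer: 77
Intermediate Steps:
A = -5 (A = -1 - 4 = -5)
-11*(A - 2) = -11*(-5 - 2) = -11*(-7) = 77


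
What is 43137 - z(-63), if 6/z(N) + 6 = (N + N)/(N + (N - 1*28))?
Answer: 819625/19 ≈ 43138.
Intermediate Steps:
z(N) = 6/(-6 + 2*N/(-28 + 2*N)) (z(N) = 6/(-6 + (N + N)/(N + (N - 1*28))) = 6/(-6 + (2*N)/(N + (N - 28))) = 6/(-6 + (2*N)/(N + (-28 + N))) = 6/(-6 + (2*N)/(-28 + 2*N)) = 6/(-6 + 2*N/(-28 + 2*N)))
43137 - z(-63) = 43137 - 6*(14 - 1*(-63))/(-84 + 5*(-63)) = 43137 - 6*(14 + 63)/(-84 - 315) = 43137 - 6*77/(-399) = 43137 - 6*(-1)*77/399 = 43137 - 1*(-22/19) = 43137 + 22/19 = 819625/19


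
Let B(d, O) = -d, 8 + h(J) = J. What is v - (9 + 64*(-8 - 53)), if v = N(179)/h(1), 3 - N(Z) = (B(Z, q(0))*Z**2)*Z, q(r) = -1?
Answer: -146656917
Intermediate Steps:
h(J) = -8 + J
N(Z) = 3 + Z**4 (N(Z) = 3 - (-Z)*Z**2*Z = 3 - (-Z**3)*Z = 3 - (-1)*Z**4 = 3 + Z**4)
v = -146660812 (v = (3 + 179**4)/(-8 + 1) = (3 + 1026625681)/(-7) = 1026625684*(-1/7) = -146660812)
v - (9 + 64*(-8 - 53)) = -146660812 - (9 + 64*(-8 - 53)) = -146660812 - (9 + 64*(-61)) = -146660812 - (9 - 3904) = -146660812 - 1*(-3895) = -146660812 + 3895 = -146656917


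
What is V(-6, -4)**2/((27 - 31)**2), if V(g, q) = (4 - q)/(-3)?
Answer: 4/9 ≈ 0.44444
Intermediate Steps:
V(g, q) = -4/3 + q/3 (V(g, q) = (4 - q)*(-1/3) = -4/3 + q/3)
V(-6, -4)**2/((27 - 31)**2) = (-4/3 + (1/3)*(-4))**2/((27 - 31)**2) = (-4/3 - 4/3)**2/((-4)**2) = (-8/3)**2/16 = (64/9)*(1/16) = 4/9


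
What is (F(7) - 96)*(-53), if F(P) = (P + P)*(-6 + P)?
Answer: 4346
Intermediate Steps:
F(P) = 2*P*(-6 + P) (F(P) = (2*P)*(-6 + P) = 2*P*(-6 + P))
(F(7) - 96)*(-53) = (2*7*(-6 + 7) - 96)*(-53) = (2*7*1 - 96)*(-53) = (14 - 96)*(-53) = -82*(-53) = 4346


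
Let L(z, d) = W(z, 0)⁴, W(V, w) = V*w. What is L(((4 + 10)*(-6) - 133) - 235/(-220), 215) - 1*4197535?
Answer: -4197535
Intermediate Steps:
L(z, d) = 0 (L(z, d) = (z*0)⁴ = 0⁴ = 0)
L(((4 + 10)*(-6) - 133) - 235/(-220), 215) - 1*4197535 = 0 - 1*4197535 = 0 - 4197535 = -4197535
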